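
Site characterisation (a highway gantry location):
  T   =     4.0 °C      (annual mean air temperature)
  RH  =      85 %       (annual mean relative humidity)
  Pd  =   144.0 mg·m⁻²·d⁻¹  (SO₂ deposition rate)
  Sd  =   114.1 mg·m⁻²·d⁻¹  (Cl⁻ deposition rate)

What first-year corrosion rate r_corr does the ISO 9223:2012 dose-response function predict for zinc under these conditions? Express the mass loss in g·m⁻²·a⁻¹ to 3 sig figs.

zinc: T≤10 °C ⇒ hinge +0.038·(4.0−10) = -0.2280
  SO₂ term: 0.0129·144.0^0.44·exp(0.046·85-0.2280) = 4.564
  Sd branch = 0.0175·Sd^0.57·e^(0.008·RH+0.085·T) = 0.7222 μm/a
  r_corr = 4.564 + 0.7222 = 5.286 μm/a
Convert to mass loss: 5.286 μm/a × 7.14 g/cm³ = 37.74 g·m⁻²·a⁻¹

r_corr = 37.7 g·m⁻²·a⁻¹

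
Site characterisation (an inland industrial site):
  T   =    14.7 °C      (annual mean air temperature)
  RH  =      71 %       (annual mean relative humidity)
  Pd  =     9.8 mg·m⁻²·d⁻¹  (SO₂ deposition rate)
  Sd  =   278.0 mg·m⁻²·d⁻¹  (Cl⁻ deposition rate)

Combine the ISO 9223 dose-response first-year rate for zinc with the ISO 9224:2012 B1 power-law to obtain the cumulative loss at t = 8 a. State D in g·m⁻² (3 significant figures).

zinc: T>10 °C ⇒ hinge -0.071·(14.7−10) = -0.3337
  sulphur-dioxide contribution → 0.661 μm/a
  chloride contribution → 2.664 μm/a
  ⇒ r_corr(zinc) = 3.325 μm/a
Long-term exponent b (ISO 9224 Table 2, B1) = 0.813
  D(8) = 3.325 × 8^0.813 = 3.325 × 5.423 = 18.03 μm
  Mass loss = 18.03 μm × 7.14 g/cm³ = 128.7 g·m⁻²

D(8) = 129 g·m⁻²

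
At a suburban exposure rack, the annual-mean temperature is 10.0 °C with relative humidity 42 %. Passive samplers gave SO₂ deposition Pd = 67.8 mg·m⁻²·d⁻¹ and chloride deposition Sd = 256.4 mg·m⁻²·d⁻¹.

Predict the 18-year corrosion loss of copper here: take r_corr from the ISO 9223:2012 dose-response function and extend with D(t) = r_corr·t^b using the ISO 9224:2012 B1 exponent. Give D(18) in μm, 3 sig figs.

copper: f(T) = +0.126·(T−10) [T≤10 °C] = +0.0000
  Pd branch = 0.0053·Pd^0.26·e^(0.059·RH+f) = 0.1891 μm/a
  Sd branch = 0.01025·Sd^0.27·e^(0.036·RH+0.049·T) = 0.3393 μm/a
  r_corr = 0.1891 + 0.3393 = 0.5284 μm/a
Long-term exponent b (ISO 9224 Table 2, B1) = 0.667
  D(18) = 0.5284 × 18^0.667 = 0.5284 × 6.875 = 3.632 μm

D(18) = 3.63 μm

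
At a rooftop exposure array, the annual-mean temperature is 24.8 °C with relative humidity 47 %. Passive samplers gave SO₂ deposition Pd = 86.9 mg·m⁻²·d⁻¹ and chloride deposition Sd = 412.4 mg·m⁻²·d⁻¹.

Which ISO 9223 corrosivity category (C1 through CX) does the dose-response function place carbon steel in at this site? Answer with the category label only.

carbon steel: f(T) = -0.054·(T−10) [T>10 °C] = -0.7992
  sulphur-dioxide contribution → 20.77 μm/a
  chloride contribution → 54.26 μm/a
  total first-year rate 75.03 μm/a
75 μm/a falls in (50, 80] for carbon steel → category C4

C4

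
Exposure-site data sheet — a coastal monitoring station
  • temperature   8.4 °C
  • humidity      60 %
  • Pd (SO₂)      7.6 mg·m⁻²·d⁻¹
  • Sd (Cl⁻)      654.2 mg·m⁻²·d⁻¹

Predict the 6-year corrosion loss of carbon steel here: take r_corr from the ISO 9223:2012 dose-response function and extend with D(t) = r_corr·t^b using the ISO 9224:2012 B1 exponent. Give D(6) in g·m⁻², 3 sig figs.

D(6) = 1.42e+03 g·m⁻²

carbon steel: temperature factor f = +0.150·(-1.6) = -0.2400
  SO₂ term: 1.77·7.6^0.52·exp(0.02·60-0.2400) = 13.27
  Cl⁻ term: 0.102·654.2^0.62·exp(0.033·60+0.04·8.4) = 57.57
  sum: 13.27 + 57.57 → r_corr = 70.84 μm/a
Power-law: D(6) = r_corr · 6^0.523
  D(6) = 70.84 × 6^0.523 = 70.84 × 2.553 = 180.8 μm
  Mass loss = 180.8 μm × 7.85 g/cm³ = 1419 g·m⁻²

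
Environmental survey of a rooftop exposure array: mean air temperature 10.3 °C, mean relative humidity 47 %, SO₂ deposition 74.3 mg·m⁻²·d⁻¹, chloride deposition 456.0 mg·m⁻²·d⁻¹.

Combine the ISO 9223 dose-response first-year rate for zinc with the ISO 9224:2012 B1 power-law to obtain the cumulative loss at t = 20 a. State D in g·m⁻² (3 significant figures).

D(20) = 223 g·m⁻²

zinc: f(T) = -0.071·(T−10) [T>10 °C] = -0.0213
  sulphur-dioxide contribution → 0.7303 μm/a
  chloride contribution → 2.005 μm/a
  ⇒ r_corr(zinc) = 2.736 μm/a
Power-law: D(20) = r_corr · 20^0.813
  D(20) = 2.736 × 20^0.813 = 2.736 × 11.42 = 31.25 μm
  Mass loss = 31.25 μm × 7.14 g/cm³ = 223.1 g·m⁻²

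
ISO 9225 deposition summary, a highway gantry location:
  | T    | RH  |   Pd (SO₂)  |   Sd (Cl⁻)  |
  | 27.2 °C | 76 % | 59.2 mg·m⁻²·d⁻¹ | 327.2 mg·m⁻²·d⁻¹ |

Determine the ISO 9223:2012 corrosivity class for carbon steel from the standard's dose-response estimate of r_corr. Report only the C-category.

carbon steel: temperature factor f = -0.054·(17.2) = -0.9288
  sulphur-dioxide contribution → 26.69 μm/a
  chloride contribution → 134.7 μm/a
  ⇒ r_corr(carbon steel) = 161.4 μm/a
ISO 9223 Table 2 (carbon steel): 80 < 161 ≤ 200 μm/a ⇒ C5

C5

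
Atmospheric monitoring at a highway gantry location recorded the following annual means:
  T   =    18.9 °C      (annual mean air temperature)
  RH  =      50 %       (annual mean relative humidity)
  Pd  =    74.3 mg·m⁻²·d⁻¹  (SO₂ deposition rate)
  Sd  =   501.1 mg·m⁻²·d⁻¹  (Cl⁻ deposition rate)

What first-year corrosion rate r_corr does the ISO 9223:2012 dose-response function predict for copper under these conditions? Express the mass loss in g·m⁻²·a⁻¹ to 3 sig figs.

copper: f(T) = -0.080·(T−10) [T>10 °C] = -0.7120
  SO₂ term: 0.0053·74.3^0.26·exp(0.059·50-0.7120) = 0.1523
  Cl⁻ term: 0.01025·501.1^0.27·exp(0.036·50+0.049·18.9) = 0.8388
  r_corr = 0.1523 + 0.8388 = 0.991 μm/a
Convert to mass loss: 0.991 μm/a × 8.96 g/cm³ = 8.88 g·m⁻²·a⁻¹

r_corr = 8.88 g·m⁻²·a⁻¹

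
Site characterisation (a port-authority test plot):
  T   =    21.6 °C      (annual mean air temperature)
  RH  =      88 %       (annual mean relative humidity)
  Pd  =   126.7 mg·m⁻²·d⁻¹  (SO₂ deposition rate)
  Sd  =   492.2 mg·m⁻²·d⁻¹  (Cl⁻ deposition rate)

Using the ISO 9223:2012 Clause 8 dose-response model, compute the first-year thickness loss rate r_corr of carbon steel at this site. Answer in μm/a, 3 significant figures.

carbon steel: temperature factor f = -0.054·(11.6) = -0.6264
  Pd branch = 1.77·Pd^0.52·e^(0.02·RH+f) = 68.19 μm/a
  Sd branch = 0.102·Sd^0.62·e^(0.033·RH+0.04·T) = 206.1 μm/a
  sum: 68.19 + 206.1 → r_corr = 274.3 μm/a

r_corr = 274 μm/a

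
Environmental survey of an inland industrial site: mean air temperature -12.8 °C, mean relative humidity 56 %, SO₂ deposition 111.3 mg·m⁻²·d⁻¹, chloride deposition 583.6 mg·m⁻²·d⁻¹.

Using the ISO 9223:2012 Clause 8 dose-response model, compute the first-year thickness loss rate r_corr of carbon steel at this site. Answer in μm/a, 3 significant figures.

carbon steel: T≤10 °C ⇒ hinge +0.150·(-12.8−10) = -3.4200
  SO₂ term: 1.77·111.3^0.52·exp(0.02·56-3.4200) = 2.057
  Cl⁻ term: 0.102·583.6^0.62·exp(0.033·56+0.04·-12.8) = 20.13
  sum: 2.057 + 20.13 → r_corr = 22.19 μm/a

r_corr = 22.2 μm/a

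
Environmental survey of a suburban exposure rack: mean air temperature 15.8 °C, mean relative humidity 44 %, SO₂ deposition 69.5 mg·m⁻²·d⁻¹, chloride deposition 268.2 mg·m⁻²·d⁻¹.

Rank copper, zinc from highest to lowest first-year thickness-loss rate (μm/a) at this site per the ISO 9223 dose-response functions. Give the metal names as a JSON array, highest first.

["zinc", "copper"]

copper: T>10 °C ⇒ hinge -0.080·(15.8−10) = -0.4640
  SO₂ term: 0.0053·69.5^0.26·exp(0.059·44-0.4640) = 0.1346
  Cl⁻ term: 0.01025·268.2^0.27·exp(0.036·44+0.049·15.8) = 0.4904
  r_corr = 0.1346 + 0.4904 = 0.625 μm/a
zinc: temperature factor f = -0.071·(5.8) = -0.4118
  SO₂ term: 0.0129·69.5^0.44·exp(0.046·44-0.4118) = 0.4181
  Cl⁻ term: 0.0175·268.2^0.57·exp(0.008·44+0.085·15.8) = 2.309
  r_corr = 0.4181 + 2.309 = 2.727 μm/a
Ordering by μm/a: zinc (2.73) > copper (0.625)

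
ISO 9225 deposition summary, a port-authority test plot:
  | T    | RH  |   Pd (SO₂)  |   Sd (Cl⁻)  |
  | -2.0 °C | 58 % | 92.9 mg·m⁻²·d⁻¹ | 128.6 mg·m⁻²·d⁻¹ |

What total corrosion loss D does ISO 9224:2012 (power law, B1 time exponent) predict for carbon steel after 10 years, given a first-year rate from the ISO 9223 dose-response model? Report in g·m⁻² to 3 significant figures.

carbon steel: T≤10 °C ⇒ hinge +0.150·(-2.0−10) = -1.8000
  sulphur-dioxide contribution → 9.849 μm/a
  chloride contribution → 12.97 μm/a
  ⇒ r_corr(carbon steel) = 22.82 μm/a
Power-law: D(10) = r_corr · 10^0.523
  D(10) = 22.82 × 10^0.523 = 22.82 × 3.334 = 76.07 μm
  Mass loss = 76.07 μm × 7.85 g/cm³ = 597.2 g·m⁻²

D(10) = 597 g·m⁻²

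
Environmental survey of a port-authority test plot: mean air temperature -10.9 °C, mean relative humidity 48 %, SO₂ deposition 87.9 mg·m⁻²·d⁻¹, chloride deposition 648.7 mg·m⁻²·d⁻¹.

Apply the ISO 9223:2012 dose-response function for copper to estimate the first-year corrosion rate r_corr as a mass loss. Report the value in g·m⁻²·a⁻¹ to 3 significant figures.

r_corr = 1.93 g·m⁻²·a⁻¹

copper: T≤10 °C ⇒ hinge +0.126·(-10.9−10) = -2.6334
  sulphur-dioxide contribution → 0.0207 μm/a
  chloride contribution → 0.1943 μm/a
  ⇒ r_corr(copper) = 0.215 μm/a
Convert to mass loss: 0.215 μm/a × 8.96 g/cm³ = 1.926 g·m⁻²·a⁻¹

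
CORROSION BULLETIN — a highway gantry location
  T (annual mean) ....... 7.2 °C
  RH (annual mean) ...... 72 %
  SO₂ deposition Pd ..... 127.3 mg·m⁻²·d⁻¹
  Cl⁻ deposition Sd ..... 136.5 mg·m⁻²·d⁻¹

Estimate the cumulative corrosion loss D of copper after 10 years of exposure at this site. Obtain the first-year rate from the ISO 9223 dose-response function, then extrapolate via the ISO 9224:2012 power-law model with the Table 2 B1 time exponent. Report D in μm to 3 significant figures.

copper: T≤10 °C ⇒ hinge +0.126·(7.2−10) = -0.3528
  sulphur-dioxide contribution → 0.9187 μm/a
  chloride contribution → 0.7347 μm/a
  total first-year rate 1.653 μm/a
Power-law: D(10) = r_corr · 10^0.667
  D(10) = 1.653 × 10^0.667 = 1.653 × 4.645 = 7.681 μm

D(10) = 7.68 μm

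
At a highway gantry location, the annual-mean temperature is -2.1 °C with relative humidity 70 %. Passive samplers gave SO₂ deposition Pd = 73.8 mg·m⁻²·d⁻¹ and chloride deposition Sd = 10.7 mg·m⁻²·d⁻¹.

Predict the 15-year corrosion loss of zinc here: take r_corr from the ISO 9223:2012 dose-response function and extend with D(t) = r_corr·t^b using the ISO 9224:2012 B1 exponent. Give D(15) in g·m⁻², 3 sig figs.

D(15) = 93.7 g·m⁻²

zinc: f(T) = +0.038·(T−10) [T≤10 °C] = -0.4598
  Pd branch = 0.0129·Pd^0.44·e^(0.046·RH+f) = 1.353 μm/a
  Sd branch = 0.0175·Sd^0.57·e^(0.008·RH+0.085·T) = 0.09896 μm/a
  r_corr = 1.353 + 0.09896 = 1.452 μm/a
Long-term exponent b (ISO 9224 Table 2, B1) = 0.813
  D(15) = 1.452 × 15^0.813 = 1.452 × 9.04 = 13.12 μm
  Mass loss = 13.12 μm × 7.14 g/cm³ = 93.71 g·m⁻²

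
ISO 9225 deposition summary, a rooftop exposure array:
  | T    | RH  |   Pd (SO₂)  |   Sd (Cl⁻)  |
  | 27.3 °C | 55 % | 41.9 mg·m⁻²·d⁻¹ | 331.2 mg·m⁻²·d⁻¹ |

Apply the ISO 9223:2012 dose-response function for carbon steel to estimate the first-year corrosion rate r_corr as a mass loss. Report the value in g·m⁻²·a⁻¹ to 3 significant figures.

r_corr = 649 g·m⁻²·a⁻¹

carbon steel: f(T) = -0.054·(T−10) [T>10 °C] = -0.9342
  sulphur-dioxide contribution → 14.57 μm/a
  chloride contribution → 68.16 μm/a
  ⇒ r_corr(carbon steel) = 82.74 μm/a
Convert to mass loss: 82.74 μm/a × 7.85 g/cm³ = 649.5 g·m⁻²·a⁻¹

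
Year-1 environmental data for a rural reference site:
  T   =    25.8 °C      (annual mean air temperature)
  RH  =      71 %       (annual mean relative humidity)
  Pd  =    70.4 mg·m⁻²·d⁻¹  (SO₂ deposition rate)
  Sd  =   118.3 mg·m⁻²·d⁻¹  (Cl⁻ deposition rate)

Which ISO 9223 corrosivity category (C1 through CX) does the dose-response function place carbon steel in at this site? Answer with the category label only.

carbon steel: temperature factor f = -0.054·(15.8) = -0.8532
  Pd branch = 1.77·Pd^0.52·e^(0.02·RH+f) = 28.5 μm/a
  Sd branch = 0.102·Sd^0.62·e^(0.033·RH+0.04·T) = 57.49 μm/a
  r_corr = 28.5 + 57.49 = 85.99 μm/a
ISO 9223 Table 2 (carbon steel): 80 < 86 ≤ 200 μm/a ⇒ C5

C5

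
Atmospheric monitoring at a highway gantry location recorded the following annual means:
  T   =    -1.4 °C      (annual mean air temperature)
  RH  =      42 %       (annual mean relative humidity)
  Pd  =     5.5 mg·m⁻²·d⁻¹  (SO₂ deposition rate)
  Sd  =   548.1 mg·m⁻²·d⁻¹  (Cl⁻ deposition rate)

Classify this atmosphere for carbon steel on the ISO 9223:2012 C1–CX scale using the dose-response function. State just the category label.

C2

carbon steel: T≤10 °C ⇒ hinge +0.150·(-1.4−10) = -1.7100
  sulphur-dioxide contribution → 1.799 μm/a
  chloride contribution → 19.24 μm/a
  total first-year rate 21.04 μm/a
Category bounds: 1.3…25 μm/a bracket r_corr ⇒ C2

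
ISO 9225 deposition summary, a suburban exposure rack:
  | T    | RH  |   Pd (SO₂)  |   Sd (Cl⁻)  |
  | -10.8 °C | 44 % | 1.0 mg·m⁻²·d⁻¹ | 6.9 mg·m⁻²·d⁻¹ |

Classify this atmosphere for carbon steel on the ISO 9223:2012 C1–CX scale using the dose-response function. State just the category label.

carbon steel: f(T) = +0.150·(T−10) [T≤10 °C] = -3.1200
  Pd branch = 1.77·Pd^0.52·e^(0.02·RH+f) = 0.1884 μm/a
  Sd branch = 0.102·Sd^0.62·e^(0.033·RH+0.04·T) = 0.9368 μm/a
  sum: 0.1884 + 0.9368 → r_corr = 1.125 μm/a
ISO 9223 Table 2 (carbon steel): 0 < 1.13 ≤ 1.3 μm/a ⇒ C1

C1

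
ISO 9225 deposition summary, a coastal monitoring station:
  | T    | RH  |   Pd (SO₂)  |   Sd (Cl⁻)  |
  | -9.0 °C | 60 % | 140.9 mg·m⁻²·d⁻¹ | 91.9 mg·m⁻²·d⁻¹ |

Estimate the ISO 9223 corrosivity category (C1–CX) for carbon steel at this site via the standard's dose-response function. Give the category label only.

carbon steel: T≤10 °C ⇒ hinge +0.150·(-9.0−10) = -2.8500
  SO₂ term: 1.77·140.9^0.52·exp(0.02·60-2.8500) = 4.455
  Sd branch = 0.102·Sd^0.62·e^(0.033·RH+0.04·T) = 8.5 μm/a
  sum: 4.455 + 8.5 → r_corr = 12.95 μm/a
ISO 9223 Table 2 (carbon steel): 1.3 < 13 ≤ 25 μm/a ⇒ C2

C2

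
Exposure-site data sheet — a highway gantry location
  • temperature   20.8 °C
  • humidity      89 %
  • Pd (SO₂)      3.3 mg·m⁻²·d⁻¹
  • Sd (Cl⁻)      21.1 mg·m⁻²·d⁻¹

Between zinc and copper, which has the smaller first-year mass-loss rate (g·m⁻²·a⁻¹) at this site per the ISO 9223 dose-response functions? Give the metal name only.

zinc

zinc: T>10 °C ⇒ hinge -0.071·(20.8−10) = -0.7668
  sulphur-dioxide contribution → 0.6077 μm/a
  chloride contribution → 1.188 μm/a
  ⇒ r_corr(zinc) = 1.796 μm/a
  mass loss = 1.796 μm/a × 7.14 g/cm³ = 12.82 g·m⁻²·a⁻¹
copper: temperature factor f = -0.080·(10.8) = -0.8640
  sulphur-dioxide contribution → 0.5812 μm/a
  chloride contribution → 1.594 μm/a
  ⇒ r_corr(copper) = 2.175 μm/a
  mass loss = 2.175 μm/a × 8.96 g/cm³ = 19.49 g·m⁻²·a⁻¹
Ordering by g·m⁻²·a⁻¹: copper (19.5) > zinc (12.8)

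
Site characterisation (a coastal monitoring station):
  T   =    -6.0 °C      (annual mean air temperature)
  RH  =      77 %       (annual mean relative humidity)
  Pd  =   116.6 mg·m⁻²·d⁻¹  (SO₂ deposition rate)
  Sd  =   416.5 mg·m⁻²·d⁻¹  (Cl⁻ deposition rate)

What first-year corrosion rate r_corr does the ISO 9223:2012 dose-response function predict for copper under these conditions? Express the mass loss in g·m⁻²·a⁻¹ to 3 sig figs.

r_corr = 7.63 g·m⁻²·a⁻¹

copper: T≤10 °C ⇒ hinge +0.126·(-6.0−10) = -2.0160
  sulphur-dioxide contribution → 0.2286 μm/a
  chloride contribution → 0.6226 μm/a
  total first-year rate 0.8512 μm/a
Convert to mass loss: 0.8512 μm/a × 8.96 g/cm³ = 7.627 g·m⁻²·a⁻¹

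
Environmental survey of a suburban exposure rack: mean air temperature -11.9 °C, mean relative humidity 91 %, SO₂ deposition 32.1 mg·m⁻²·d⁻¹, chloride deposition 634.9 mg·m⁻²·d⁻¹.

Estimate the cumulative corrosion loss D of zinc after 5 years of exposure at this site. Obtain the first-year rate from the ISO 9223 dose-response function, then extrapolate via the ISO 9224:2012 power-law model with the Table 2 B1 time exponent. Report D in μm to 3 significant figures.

zinc: T≤10 °C ⇒ hinge +0.038·(-11.9−10) = -0.8322
  sulphur-dioxide contribution → 1.698 μm/a
  chloride contribution → 0.5217 μm/a
  total first-year rate 2.22 μm/a
Long-term exponent b (ISO 9224 Table 2, B1) = 0.813
  D(5) = 2.22 × 5^0.813 = 2.22 × 3.701 = 8.215 μm

D(5) = 8.21 μm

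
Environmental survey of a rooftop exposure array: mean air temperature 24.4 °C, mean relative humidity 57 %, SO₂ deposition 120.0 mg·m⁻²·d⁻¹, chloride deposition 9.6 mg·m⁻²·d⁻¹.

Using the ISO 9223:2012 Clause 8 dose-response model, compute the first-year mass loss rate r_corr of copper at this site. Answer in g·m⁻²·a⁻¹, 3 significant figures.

copper: f(T) = -0.080·(T−10) [T>10 °C] = -1.1520
  Pd branch = 0.0053·Pd^0.26·e^(0.059·RH+f) = 0.1679 μm/a
  Sd branch = 0.01025·Sd^0.27·e^(0.036·RH+0.049·T) = 0.4857 μm/a
  r_corr = 0.1679 + 0.4857 = 0.6536 μm/a
Convert to mass loss: 0.6536 μm/a × 8.96 g/cm³ = 5.856 g·m⁻²·a⁻¹

r_corr = 5.86 g·m⁻²·a⁻¹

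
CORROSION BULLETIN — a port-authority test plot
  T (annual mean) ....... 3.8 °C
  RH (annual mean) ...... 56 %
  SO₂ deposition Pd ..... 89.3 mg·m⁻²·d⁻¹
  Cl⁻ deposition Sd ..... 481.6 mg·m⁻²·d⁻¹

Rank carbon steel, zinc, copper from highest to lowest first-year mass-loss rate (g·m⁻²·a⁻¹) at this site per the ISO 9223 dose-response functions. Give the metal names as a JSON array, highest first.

["carbon steel", "zinc", "copper"]

carbon steel: temperature factor f = +0.150·(-6.2) = -0.9300
  Pd branch = 1.77·Pd^0.52·e^(0.02·RH+f) = 22.13 μm/a
  Cl⁻ term: 0.102·481.6^0.62·exp(0.033·56+0.04·3.8) = 34.71
  sum: 22.13 + 34.71 → r_corr = 56.84 μm/a
  mass loss = 56.84 μm/a × 7.85 g/cm³ = 446.2 g·m⁻²·a⁻¹
zinc: f(T) = +0.038·(T−10) [T≤10 °C] = -0.2356
  Pd branch = 0.0129·Pd^0.44·e^(0.046·RH+f) = 0.9669 μm/a
  Sd branch = 0.0175·Sd^0.57·e^(0.008·RH+0.085·T) = 1.279 μm/a
  sum: 0.9669 + 1.279 → r_corr = 2.246 μm/a
  mass loss = 2.246 μm/a × 7.14 g/cm³ = 16.04 g·m⁻²·a⁻¹
copper: T≤10 °C ⇒ hinge +0.126·(3.8−10) = -0.7812
  Pd branch = 0.0053·Pd^0.26·e^(0.059·RH+f) = 0.2124 μm/a
  Sd branch = 0.01025·Sd^0.27·e^(0.036·RH+0.049·T) = 0.4914 μm/a
  sum: 0.2124 + 0.4914 → r_corr = 0.7038 μm/a
  mass loss = 0.7038 μm/a × 8.96 g/cm³ = 6.306 g·m⁻²·a⁻¹
Ordering by g·m⁻²·a⁻¹: carbon steel (446) > zinc (16) > copper (6.31)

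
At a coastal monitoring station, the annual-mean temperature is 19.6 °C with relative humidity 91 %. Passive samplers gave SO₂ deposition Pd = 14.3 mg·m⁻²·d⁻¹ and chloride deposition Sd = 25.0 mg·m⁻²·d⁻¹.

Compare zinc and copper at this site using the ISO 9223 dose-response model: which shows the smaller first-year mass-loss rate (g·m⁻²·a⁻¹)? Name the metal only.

zinc: f(T) = -0.071·(T−10) [T>10 °C] = -0.6816
  sulphur-dioxide contribution → 1.383 μm/a
  chloride contribution → 1.201 μm/a
  ⇒ r_corr(zinc) = 2.584 μm/a
  mass loss = 2.584 μm/a × 7.14 g/cm³ = 18.45 g·m⁻²·a⁻¹
copper: temperature factor f = -0.080·(9.6) = -0.7680
  sulphur-dioxide contribution → 1.054 μm/a
  chloride contribution → 1.69 μm/a
  ⇒ r_corr(copper) = 2.745 μm/a
  mass loss = 2.745 μm/a × 8.96 g/cm³ = 24.59 g·m⁻²·a⁻¹
Ordering by g·m⁻²·a⁻¹: copper (24.6) > zinc (18.5)

zinc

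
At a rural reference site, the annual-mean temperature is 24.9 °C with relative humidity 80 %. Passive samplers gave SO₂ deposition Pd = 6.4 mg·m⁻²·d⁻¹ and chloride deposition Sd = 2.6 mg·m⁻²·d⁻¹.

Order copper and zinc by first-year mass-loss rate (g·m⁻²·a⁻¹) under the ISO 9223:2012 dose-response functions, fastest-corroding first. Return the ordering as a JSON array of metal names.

["copper", "zinc"]

copper: temperature factor f = -0.080·(14.9) = -1.1920
  Pd branch = 0.0053·Pd^0.26·e^(0.059·RH+f) = 0.2925 μm/a
  Cl⁻ term: 0.01025·2.6^0.27·exp(0.036·80+0.049·24.9) = 0.8006
  r_corr = 0.2925 + 0.8006 = 1.093 μm/a
  mass loss = 1.093 μm/a × 8.96 g/cm³ = 9.794 g·m⁻²·a⁻¹
zinc: f(T) = -0.071·(T−10) [T>10 °C] = -1.0579
  SO₂ term: 0.0129·6.4^0.44·exp(0.046·80-1.0579) = 0.4019
  Sd branch = 0.0175·Sd^0.57·e^(0.008·RH+0.085·T) = 0.475 μm/a
  sum: 0.4019 + 0.475 → r_corr = 0.8769 μm/a
  mass loss = 0.8769 μm/a × 7.14 g/cm³ = 6.261 g·m⁻²·a⁻¹
Ordering by g·m⁻²·a⁻¹: copper (9.79) > zinc (6.26)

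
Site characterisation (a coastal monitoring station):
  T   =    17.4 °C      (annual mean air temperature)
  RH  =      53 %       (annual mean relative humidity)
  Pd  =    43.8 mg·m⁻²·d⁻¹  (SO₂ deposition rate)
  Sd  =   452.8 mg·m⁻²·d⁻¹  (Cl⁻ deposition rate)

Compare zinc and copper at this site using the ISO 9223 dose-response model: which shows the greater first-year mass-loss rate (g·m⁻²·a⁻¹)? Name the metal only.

zinc: temperature factor f = -0.071·(7.4) = -0.5254
  sulphur-dioxide contribution → 0.4608 μm/a
  chloride contribution → 3.831 μm/a
  total first-year rate 4.292 μm/a
  mass loss = 4.292 μm/a × 7.14 g/cm³ = 30.65 g·m⁻²·a⁻¹
copper: T>10 °C ⇒ hinge -0.080·(17.4−10) = -0.5920
  sulphur-dioxide contribution → 0.1786 μm/a
  chloride contribution → 0.8448 μm/a
  ⇒ r_corr(copper) = 1.023 μm/a
  mass loss = 1.023 μm/a × 8.96 g/cm³ = 9.17 g·m⁻²·a⁻¹
Ordering by g·m⁻²·a⁻¹: zinc (30.6) > copper (9.17)

zinc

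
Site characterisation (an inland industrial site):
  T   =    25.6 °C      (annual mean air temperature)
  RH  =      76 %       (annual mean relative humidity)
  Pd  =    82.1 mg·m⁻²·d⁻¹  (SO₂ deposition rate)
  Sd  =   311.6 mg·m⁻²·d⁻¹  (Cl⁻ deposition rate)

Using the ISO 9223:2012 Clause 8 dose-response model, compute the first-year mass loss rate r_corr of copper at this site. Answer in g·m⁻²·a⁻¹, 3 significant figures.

r_corr = 27.2 g·m⁻²·a⁻¹

copper: temperature factor f = -0.080·(15.6) = -1.2480
  SO₂ term: 0.0053·82.1^0.26·exp(0.059·76-1.2480) = 0.424
  Sd branch = 0.01025·Sd^0.27·e^(0.036·RH+0.049·T) = 2.612 μm/a
  sum: 0.424 + 2.612 → r_corr = 3.036 μm/a
Convert to mass loss: 3.036 μm/a × 8.96 g/cm³ = 27.2 g·m⁻²·a⁻¹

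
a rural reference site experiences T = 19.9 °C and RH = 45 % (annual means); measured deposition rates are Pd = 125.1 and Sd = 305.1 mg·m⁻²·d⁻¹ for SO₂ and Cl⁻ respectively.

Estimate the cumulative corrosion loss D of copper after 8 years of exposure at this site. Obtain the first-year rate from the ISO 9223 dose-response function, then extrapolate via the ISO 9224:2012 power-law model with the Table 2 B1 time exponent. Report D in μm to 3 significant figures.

copper: f(T) = -0.080·(T−10) [T>10 °C] = -0.7920
  sulphur-dioxide contribution → 0.1199 μm/a
  chloride contribution → 0.6435 μm/a
  total first-year rate 0.7634 μm/a
Power-law: D(8) = r_corr · 8^0.667
  D(8) = 0.7634 × 8^0.667 = 0.7634 × 4.003 = 3.056 μm

D(8) = 3.06 μm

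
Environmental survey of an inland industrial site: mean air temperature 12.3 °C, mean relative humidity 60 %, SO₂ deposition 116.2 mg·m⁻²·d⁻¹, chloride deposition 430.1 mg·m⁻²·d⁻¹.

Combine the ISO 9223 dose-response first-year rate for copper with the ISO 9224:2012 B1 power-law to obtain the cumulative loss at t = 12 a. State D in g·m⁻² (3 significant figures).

D(12) = 63.8 g·m⁻²

copper: f(T) = -0.080·(T−10) [T>10 °C] = -0.1840
  Pd branch = 0.0053·Pd^0.26·e^(0.059·RH+f) = 0.5233 μm/a
  Cl⁻ term: 0.01025·430.1^0.27·exp(0.036·60+0.049·12.3) = 0.8349
  sum: 0.5233 + 0.8349 → r_corr = 1.358 μm/a
Long-term exponent b (ISO 9224 Table 2, B1) = 0.667
  D(12) = 1.358 × 12^0.667 = 1.358 × 5.246 = 7.124 μm
  Mass loss = 7.124 μm × 8.96 g/cm³ = 63.84 g·m⁻²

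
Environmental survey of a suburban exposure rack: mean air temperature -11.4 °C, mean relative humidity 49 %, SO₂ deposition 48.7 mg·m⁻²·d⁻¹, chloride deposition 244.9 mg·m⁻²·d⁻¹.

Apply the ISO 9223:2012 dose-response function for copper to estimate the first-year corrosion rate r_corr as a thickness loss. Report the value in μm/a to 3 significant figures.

copper: temperature factor f = +0.126·(-21.4) = -2.6964
  Pd branch = 0.0053·Pd^0.26·e^(0.059·RH+f) = 0.01768 μm/a
  Sd branch = 0.01025·Sd^0.27·e^(0.036·RH+0.049·T) = 0.1511 μm/a
  sum: 0.01768 + 0.1511 → r_corr = 0.1688 μm/a

r_corr = 0.169 μm/a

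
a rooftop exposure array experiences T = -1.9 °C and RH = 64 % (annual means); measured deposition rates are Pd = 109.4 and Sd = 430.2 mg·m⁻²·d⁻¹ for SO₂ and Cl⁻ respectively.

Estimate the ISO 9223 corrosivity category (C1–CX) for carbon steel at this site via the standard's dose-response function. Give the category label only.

C3

carbon steel: T≤10 °C ⇒ hinge +0.150·(-1.9−10) = -1.7850
  SO₂ term: 1.77·109.4^0.52·exp(0.02·64-1.7850) = 12.27
  Cl⁻ term: 0.102·430.2^0.62·exp(0.033·64+0.04·-1.9) = 33.55
  sum: 12.27 + 33.55 → r_corr = 45.82 μm/a
45.8 μm/a falls in (25, 50] for carbon steel → category C3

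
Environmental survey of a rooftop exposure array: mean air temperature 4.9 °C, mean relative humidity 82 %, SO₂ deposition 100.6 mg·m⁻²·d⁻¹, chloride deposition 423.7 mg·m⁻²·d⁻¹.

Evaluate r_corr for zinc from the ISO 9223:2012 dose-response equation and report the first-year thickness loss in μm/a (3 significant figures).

zinc: T≤10 °C ⇒ hinge +0.038·(4.9−10) = -0.1938
  SO₂ term: 0.0129·100.6^0.44·exp(0.046·82-0.1938) = 3.513
  Sd branch = 0.0175·Sd^0.57·e^(0.008·RH+0.085·T) = 1.608 μm/a
  r_corr = 3.513 + 1.608 = 5.121 μm/a

r_corr = 5.12 μm/a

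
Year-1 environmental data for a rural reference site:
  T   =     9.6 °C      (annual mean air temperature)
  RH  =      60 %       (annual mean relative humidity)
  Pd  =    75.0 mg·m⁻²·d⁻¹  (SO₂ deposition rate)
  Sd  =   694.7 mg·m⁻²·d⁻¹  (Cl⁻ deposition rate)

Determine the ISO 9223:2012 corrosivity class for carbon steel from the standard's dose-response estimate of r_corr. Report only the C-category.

carbon steel: temperature factor f = +0.150·(-0.4) = -0.0600
  Pd branch = 1.77·Pd^0.52·e^(0.02·RH+f) = 52.25 μm/a
  Cl⁻ term: 0.102·694.7^0.62·exp(0.033·60+0.04·9.6) = 62.69
  r_corr = 52.25 + 62.69 = 114.9 μm/a
ISO 9223 Table 2 (carbon steel): 80 < 115 ≤ 200 μm/a ⇒ C5

C5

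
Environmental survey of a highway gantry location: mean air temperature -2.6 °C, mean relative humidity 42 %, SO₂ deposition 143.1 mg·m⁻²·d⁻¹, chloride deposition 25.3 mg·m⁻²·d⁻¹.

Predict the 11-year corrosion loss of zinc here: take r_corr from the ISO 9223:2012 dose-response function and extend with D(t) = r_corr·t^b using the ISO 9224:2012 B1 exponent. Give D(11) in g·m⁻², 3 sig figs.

D(11) = 30.8 g·m⁻²

zinc: temperature factor f = +0.038·(-12.6) = -0.4788
  SO₂ term: 0.0129·143.1^0.44·exp(0.046·42-0.4788) = 0.49
  Cl⁻ term: 0.0175·25.3^0.57·exp(0.008·42+0.085·-2.6) = 0.1238
  sum: 0.49 + 0.1238 → r_corr = 0.6138 μm/a
ISO 9224: D(t) = r_corr · t^b with b = 0.813 (zinc, B1)
  D(11) = 0.6138 × 11^0.813 = 0.6138 × 7.025 = 4.312 μm
  Mass loss = 4.312 μm × 7.14 g/cm³ = 30.79 g·m⁻²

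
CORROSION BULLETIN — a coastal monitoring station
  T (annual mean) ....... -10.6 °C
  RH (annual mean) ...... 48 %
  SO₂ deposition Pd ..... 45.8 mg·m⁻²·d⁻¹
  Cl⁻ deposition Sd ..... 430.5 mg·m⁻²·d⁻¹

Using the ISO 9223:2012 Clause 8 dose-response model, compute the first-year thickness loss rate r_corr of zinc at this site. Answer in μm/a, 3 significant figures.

zinc: f(T) = +0.038·(T−10) [T≤10 °C] = -0.7828
  SO₂ term: 0.0129·45.8^0.44·exp(0.046·48-0.7828) = 0.2886
  Sd branch = 0.0175·Sd^0.57·e^(0.008·RH+0.085·T) = 0.331 μm/a
  sum: 0.2886 + 0.331 → r_corr = 0.6197 μm/a

r_corr = 0.620 μm/a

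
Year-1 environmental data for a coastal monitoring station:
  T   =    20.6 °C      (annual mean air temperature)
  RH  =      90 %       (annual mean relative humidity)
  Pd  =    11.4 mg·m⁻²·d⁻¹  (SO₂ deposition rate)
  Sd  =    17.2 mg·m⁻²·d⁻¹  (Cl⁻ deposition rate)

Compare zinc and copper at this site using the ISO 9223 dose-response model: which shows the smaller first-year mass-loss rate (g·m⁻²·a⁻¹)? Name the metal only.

zinc

zinc: f(T) = -0.071·(T−10) [T>10 °C] = -0.7526
  SO₂ term: 0.0129·11.4^0.44·exp(0.046·90-0.7526) = 1.114
  Cl⁻ term: 0.0175·17.2^0.57·exp(0.008·90+0.085·20.6) = 1.048
  r_corr = 1.114 + 1.048 = 2.162 μm/a
  mass loss = 2.162 μm/a × 7.14 g/cm³ = 15.44 g·m⁻²·a⁻¹
copper: f(T) = -0.080·(T−10) [T>10 °C] = -0.8480
  SO₂ term: 0.0053·11.4^0.26·exp(0.059·90-0.8480) = 0.8648
  Cl⁻ term: 0.01025·17.2^0.27·exp(0.036·90+0.049·20.6) = 1.548
  sum: 0.8648 + 1.548 → r_corr = 2.413 μm/a
  mass loss = 2.413 μm/a × 8.96 g/cm³ = 21.62 g·m⁻²·a⁻¹
Ordering by g·m⁻²·a⁻¹: copper (21.6) > zinc (15.4)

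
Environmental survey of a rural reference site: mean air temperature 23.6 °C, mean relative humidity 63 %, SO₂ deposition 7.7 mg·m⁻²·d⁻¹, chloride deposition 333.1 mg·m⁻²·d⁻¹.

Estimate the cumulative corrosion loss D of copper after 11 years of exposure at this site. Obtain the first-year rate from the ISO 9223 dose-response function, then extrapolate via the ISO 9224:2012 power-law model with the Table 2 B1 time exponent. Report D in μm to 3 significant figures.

copper: T>10 °C ⇒ hinge -0.080·(23.6−10) = -1.0880
  sulphur-dioxide contribution → 0.1249 μm/a
  chloride contribution → 1.51 μm/a
  ⇒ r_corr(copper) = 1.635 μm/a
Power-law: D(11) = r_corr · 11^0.667
  D(11) = 1.635 × 11^0.667 = 1.635 × 4.95 = 8.093 μm

D(11) = 8.09 μm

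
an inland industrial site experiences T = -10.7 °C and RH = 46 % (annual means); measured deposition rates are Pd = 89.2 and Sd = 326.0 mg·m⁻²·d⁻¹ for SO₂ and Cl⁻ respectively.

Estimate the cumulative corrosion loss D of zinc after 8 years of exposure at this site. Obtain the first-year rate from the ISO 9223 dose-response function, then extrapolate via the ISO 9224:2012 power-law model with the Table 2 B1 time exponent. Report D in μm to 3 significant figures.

zinc: T≤10 °C ⇒ hinge +0.038·(-10.7−10) = -0.7866
  Pd branch = 0.0129·Pd^0.44·e^(0.046·RH+f) = 0.3516 μm/a
  Cl⁻ term: 0.0175·326.0^0.57·exp(0.008·46+0.085·-10.7) = 0.2757
  sum: 0.3516 + 0.2757 → r_corr = 0.6273 μm/a
Long-term exponent b (ISO 9224 Table 2, B1) = 0.813
  D(8) = 0.6273 × 8^0.813 = 0.6273 × 5.423 = 3.402 μm

D(8) = 3.40 μm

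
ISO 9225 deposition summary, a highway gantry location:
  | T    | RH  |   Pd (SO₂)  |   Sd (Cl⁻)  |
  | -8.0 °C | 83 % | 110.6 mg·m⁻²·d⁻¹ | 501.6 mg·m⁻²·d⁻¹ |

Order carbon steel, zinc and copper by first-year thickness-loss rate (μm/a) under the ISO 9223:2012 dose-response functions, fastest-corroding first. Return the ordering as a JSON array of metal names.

carbon steel: T≤10 °C ⇒ hinge +0.150·(-8.0−10) = -2.7000
  sulphur-dioxide contribution → 7.229 μm/a
  chloride contribution → 54.12 μm/a
  ⇒ r_corr(carbon steel) = 61.35 μm/a
zinc: temperature factor f = +0.038·(-18.0) = -0.6840
  sulphur-dioxide contribution → 2.349 μm/a
  chloride contribution → 0.5961 μm/a
  ⇒ r_corr(zinc) = 2.945 μm/a
copper: f(T) = +0.126·(T−10) [T≤10 °C] = -2.2680
  sulphur-dioxide contribution → 0.2497 μm/a
  chloride contribution → 0.7366 μm/a
  ⇒ r_corr(copper) = 0.9863 μm/a
Ordering by μm/a: carbon steel (61.4) > zinc (2.95) > copper (0.986)

["carbon steel", "zinc", "copper"]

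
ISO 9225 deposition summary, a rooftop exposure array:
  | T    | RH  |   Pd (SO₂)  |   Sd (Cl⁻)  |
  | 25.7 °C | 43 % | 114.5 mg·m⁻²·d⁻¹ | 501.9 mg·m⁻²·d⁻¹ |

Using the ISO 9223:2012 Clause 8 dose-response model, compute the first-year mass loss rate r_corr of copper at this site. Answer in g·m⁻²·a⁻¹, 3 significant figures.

r_corr = 8.74 g·m⁻²·a⁻¹

copper: temperature factor f = -0.080·(15.7) = -1.2560
  Pd branch = 0.0053·Pd^0.26·e^(0.059·RH+f) = 0.06545 μm/a
  Cl⁻ term: 0.01025·501.9^0.27·exp(0.036·43+0.049·25.7) = 0.9101
  sum: 0.06545 + 0.9101 → r_corr = 0.9755 μm/a
Convert to mass loss: 0.9755 μm/a × 8.96 g/cm³ = 8.741 g·m⁻²·a⁻¹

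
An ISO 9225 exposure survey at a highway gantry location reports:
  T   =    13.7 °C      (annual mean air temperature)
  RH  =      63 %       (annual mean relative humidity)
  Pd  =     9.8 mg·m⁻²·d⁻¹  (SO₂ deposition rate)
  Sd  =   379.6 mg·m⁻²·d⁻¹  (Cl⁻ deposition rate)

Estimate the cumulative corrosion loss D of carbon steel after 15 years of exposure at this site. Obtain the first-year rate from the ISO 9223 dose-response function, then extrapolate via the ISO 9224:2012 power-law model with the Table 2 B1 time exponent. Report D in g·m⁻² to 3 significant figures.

D(15) = 2.36e+03 g·m⁻²

carbon steel: T>10 °C ⇒ hinge -0.054·(13.7−10) = -0.1998
  Pd branch = 1.77·Pd^0.52·e^(0.02·RH+f) = 16.74 μm/a
  Cl⁻ term: 0.102·379.6^0.62·exp(0.033·63+0.04·13.7) = 56.06
  sum: 16.74 + 56.06 → r_corr = 72.81 μm/a
ISO 9224: D(t) = r_corr · t^b with b = 0.523 (carbon steel, B1)
  D(15) = 72.81 × 15^0.523 = 72.81 × 4.122 = 300.1 μm
  Mass loss = 300.1 μm × 7.85 g/cm³ = 2356 g·m⁻²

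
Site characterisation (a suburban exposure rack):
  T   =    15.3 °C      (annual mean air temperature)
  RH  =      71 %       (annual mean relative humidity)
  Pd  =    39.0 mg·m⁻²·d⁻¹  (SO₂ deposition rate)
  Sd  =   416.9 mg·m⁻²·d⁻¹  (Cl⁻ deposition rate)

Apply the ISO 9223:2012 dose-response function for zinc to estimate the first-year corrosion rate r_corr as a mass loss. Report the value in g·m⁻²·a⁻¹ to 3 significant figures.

r_corr = 33.5 g·m⁻²·a⁻¹

zinc: T>10 °C ⇒ hinge -0.071·(15.3−10) = -0.3763
  Pd branch = 0.0129·Pd^0.44·e^(0.046·RH+f) = 1.163 μm/a
  Sd branch = 0.0175·Sd^0.57·e^(0.008·RH+0.085·T) = 3.531 μm/a
  r_corr = 1.163 + 3.531 = 4.694 μm/a
Convert to mass loss: 4.694 μm/a × 7.14 g/cm³ = 33.52 g·m⁻²·a⁻¹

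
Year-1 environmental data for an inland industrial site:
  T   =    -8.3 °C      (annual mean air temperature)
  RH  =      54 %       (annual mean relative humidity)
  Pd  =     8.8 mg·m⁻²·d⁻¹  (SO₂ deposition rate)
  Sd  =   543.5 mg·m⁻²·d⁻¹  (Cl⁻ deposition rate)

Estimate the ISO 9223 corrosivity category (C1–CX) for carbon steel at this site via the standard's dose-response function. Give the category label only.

C2

carbon steel: T≤10 °C ⇒ hinge +0.150·(-8.3−10) = -2.7450
  SO₂ term: 1.77·8.8^0.52·exp(0.02·54-2.7450) = 1.038
  Sd branch = 0.102·Sd^0.62·e^(0.033·RH+0.04·T) = 21.58 μm/a
  sum: 1.038 + 21.58 → r_corr = 22.62 μm/a
Category bounds: 1.3…25 μm/a bracket r_corr ⇒ C2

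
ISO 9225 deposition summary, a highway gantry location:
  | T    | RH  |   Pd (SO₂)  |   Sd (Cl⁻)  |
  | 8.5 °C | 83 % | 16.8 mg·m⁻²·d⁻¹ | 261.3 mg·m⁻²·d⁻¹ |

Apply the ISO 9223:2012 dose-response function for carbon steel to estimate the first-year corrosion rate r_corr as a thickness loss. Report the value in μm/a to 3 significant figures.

r_corr = 102 μm/a

carbon steel: temperature factor f = +0.150·(-1.5) = -0.2250
  Pd branch = 1.77·Pd^0.52·e^(0.02·RH+f) = 32.24 μm/a
  Cl⁻ term: 0.102·261.3^0.62·exp(0.033·83+0.04·8.5) = 69.89
  sum: 32.24 + 69.89 → r_corr = 102.1 μm/a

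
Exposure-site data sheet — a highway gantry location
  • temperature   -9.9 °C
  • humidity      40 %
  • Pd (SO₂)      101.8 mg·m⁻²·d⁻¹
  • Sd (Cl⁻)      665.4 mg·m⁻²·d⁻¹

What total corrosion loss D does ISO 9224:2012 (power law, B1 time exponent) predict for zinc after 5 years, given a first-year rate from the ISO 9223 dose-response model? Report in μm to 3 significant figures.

D(5) = 2.64 μm

zinc: f(T) = +0.038·(T−10) [T≤10 °C] = -0.7562
  SO₂ term: 0.0129·101.8^0.44·exp(0.046·40-0.7562) = 0.2915
  Cl⁻ term: 0.0175·665.4^0.57·exp(0.008·40+0.085·-9.9) = 0.4224
  sum: 0.2915 + 0.4224 → r_corr = 0.7139 μm/a
ISO 9224: D(t) = r_corr · t^b with b = 0.813 (zinc, B1)
  D(5) = 0.7139 × 5^0.813 = 0.7139 × 3.701 = 2.642 μm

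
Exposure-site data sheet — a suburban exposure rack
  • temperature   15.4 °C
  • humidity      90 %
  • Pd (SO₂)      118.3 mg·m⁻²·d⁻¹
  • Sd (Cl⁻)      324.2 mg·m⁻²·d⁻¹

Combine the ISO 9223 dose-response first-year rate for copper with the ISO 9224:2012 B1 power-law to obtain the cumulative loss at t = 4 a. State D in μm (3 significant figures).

D(4) = 12.8 μm

copper: f(T) = -0.080·(T−10) [T>10 °C] = -0.4320
  SO₂ term: 0.0053·118.3^0.26·exp(0.059·90-0.4320) = 2.408
  Cl⁻ term: 0.01025·324.2^0.27·exp(0.036·90+0.049·15.4) = 2.651
  r_corr = 2.408 + 2.651 = 5.06 μm/a
Power-law: D(4) = r_corr · 4^0.667
  D(4) = 5.06 × 4^0.667 = 5.06 × 2.521 = 12.76 μm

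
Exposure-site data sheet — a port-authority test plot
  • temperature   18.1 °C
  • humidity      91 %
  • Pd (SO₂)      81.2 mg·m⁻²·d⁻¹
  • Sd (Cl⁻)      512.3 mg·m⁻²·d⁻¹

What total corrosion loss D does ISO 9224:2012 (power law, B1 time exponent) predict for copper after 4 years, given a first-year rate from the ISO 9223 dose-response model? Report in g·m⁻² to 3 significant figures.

copper: f(T) = -0.080·(T−10) [T>10 °C] = -0.6480
  SO₂ term: 0.0053·81.2^0.26·exp(0.059·91-0.6480) = 1.867
  Sd branch = 0.01025·Sd^0.27·e^(0.036·RH+0.049·T) = 3.55 μm/a
  sum: 1.867 + 3.55 → r_corr = 5.417 μm/a
ISO 9224: D(t) = r_corr · t^b with b = 0.667 (copper, B1)
  D(4) = 5.417 × 4^0.667 = 5.417 × 2.521 = 13.66 μm
  Mass loss = 13.66 μm × 8.96 g/cm³ = 122.4 g·m⁻²

D(4) = 122 g·m⁻²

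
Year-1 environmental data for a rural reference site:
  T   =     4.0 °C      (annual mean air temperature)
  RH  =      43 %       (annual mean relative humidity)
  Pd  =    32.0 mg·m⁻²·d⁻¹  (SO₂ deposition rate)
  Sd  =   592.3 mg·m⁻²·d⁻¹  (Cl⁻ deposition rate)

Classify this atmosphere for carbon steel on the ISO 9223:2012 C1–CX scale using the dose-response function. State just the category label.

C3

carbon steel: f(T) = +0.150·(T−10) [T≤10 °C] = -0.9000
  Pd branch = 1.77·Pd^0.52·e^(0.02·RH+f) = 10.31 μm/a
  Sd branch = 0.102·Sd^0.62·e^(0.033·RH+0.04·T) = 25.9 μm/a
  r_corr = 10.31 + 25.9 = 36.21 μm/a
ISO 9223 Table 2 (carbon steel): 25 < 36.2 ≤ 50 μm/a ⇒ C3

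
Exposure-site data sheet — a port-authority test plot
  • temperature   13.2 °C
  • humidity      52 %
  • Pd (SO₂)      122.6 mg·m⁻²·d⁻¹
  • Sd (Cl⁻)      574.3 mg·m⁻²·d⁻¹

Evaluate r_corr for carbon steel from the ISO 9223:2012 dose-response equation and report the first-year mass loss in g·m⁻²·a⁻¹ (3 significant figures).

r_corr = 791 g·m⁻²·a⁻¹

carbon steel: temperature factor f = -0.054·(3.2) = -0.1728
  sulphur-dioxide contribution → 51.36 μm/a
  chloride contribution → 49.41 μm/a
  ⇒ r_corr(carbon steel) = 100.8 μm/a
Convert to mass loss: 100.8 μm/a × 7.85 g/cm³ = 791 g·m⁻²·a⁻¹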